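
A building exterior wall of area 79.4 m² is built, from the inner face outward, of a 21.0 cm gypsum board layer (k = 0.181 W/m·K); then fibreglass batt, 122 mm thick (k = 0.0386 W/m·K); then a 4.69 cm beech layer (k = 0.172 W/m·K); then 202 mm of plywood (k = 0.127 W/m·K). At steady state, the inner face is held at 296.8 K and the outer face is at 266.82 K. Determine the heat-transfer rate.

Treat each layer as a resistance in series:
  R_gypsum board = L/(kA) = 0.210/(0.181·79.4) = 0.01461 K/W
  R_fibreglass batt = L/(kA) = 0.122/(0.0386·79.4) = 0.03981 K/W
  R_beech = L/(kA) = 0.0469/(0.172·79.4) = 0.003434 K/W
  R_plywood = L/(kA) = 0.202/(0.127·79.4) = 0.02003 K/W
ΣR = 0.01461 + 0.03981 + 0.003434 + 0.02003 = 0.07788 K/W
Q = ΔT/ΣR = (296.8 K − 266.82 K)/0.07788 = 385 W

Q = 385 W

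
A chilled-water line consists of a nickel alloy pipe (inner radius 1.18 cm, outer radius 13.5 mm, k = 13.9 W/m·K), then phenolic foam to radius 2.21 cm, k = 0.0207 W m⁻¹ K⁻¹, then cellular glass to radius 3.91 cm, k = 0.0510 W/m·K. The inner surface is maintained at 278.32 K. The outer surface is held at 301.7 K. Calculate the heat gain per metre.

Series thermal resistances, inner to outer:
  R'_nickel alloy = ln(0.0135/0.0118)/(2πk) = 0.1346/(2π·13.9) = 0.001541 m·K/W
  R'_phenolic foam = ln(0.0221/0.0135)/(2πk) = 0.4929/(2π·0.0207) = 3.790 m·K/W
  R'_cellular glass = ln(0.0391/0.0221)/(2πk) = 0.5705/(2π·0.0510) = 1.780 m·K/W
ΣR = 0.001541 + 3.790 + 1.780 = 5.572 m·K/W
Q' = ΔT/ΣR = (278.32 K − 301.7 K)/5.572 = -4.20 W/m
(Negative Q' ⇒ heat flows inward; heat gain = 4.20 W/m.)

Q' = 4.20 W/m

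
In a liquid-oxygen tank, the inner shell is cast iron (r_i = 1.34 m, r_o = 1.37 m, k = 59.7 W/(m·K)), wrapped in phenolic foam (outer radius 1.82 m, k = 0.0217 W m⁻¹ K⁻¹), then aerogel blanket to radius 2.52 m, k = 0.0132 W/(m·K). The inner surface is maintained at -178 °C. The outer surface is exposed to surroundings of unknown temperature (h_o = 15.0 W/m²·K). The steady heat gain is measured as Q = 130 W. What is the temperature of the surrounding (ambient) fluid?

Sum the resistances:
  R_cast iron = (1/1.34 − 1/1.37)/(4πk) = 0.01634/(4π·59.7) = 2.178×10^-5 K/W
  R_phenolic foam = (1/1.37 − 1/1.82)/(4πk) = 0.1805/(4π·0.0217) = 0.6618 K/W
  R_aerogel blanket = (1/1.82 − 1/2.52)/(4πk) = 0.1526/(4π·0.0132) = 0.9201 K/W
  R_conv,out = 1/(4πr²h) = 1/(4π·2.52²·15.0) = 8.354×10^-4 K/W
ΣR = 1.583 K/W
ΔT = Q·ΣR = 130 × 1.583 = 205.8 K
Heat flows inward, so T_out = T_in + ΔT = -178 + 205.8 = 27.8 °C

T_out = 27.8 °C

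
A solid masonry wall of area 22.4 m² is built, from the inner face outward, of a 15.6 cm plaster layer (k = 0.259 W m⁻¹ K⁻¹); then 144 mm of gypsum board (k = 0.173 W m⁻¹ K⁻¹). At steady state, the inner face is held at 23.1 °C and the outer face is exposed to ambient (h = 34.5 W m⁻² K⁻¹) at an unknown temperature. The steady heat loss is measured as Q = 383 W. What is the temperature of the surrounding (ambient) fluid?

T_out = -1.93 °C

Series resistances:
  R_plaster = L/(kA) = 0.156/(0.259·22.4) = 0.02689 K/W
  R_gypsum board = L/(kA) = 0.144/(0.173·22.4) = 0.03716 K/W
  R_conv,out = 1/(hA) = 1/(34.5·22.4) = 0.001294 K/W
ΣR = 0.06534 K/W
ΔT = Q·ΣR = 383 × 0.06534 = 25.03 K
Heat flows outward, so T_out = T_in − ΔT = 23.1 − 25.03 = -1.93 °C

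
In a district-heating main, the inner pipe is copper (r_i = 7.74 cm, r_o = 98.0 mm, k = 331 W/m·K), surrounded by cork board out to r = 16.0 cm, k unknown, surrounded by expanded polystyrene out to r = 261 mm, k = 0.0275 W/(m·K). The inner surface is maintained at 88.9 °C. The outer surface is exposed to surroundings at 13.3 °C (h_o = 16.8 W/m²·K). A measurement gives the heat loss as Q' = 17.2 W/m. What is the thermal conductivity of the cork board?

ΣR = ΔT/Q' = |88.9 − 13.3|/17.2 = 4.395 m·K/W
Known resistances:
  R'_copper = ln(0.0980/0.0774)/(2πk) = 0.2360/(2π·331) = 1.135×10^-4 m·K/W
  R'_expanded polystyrene = ln(0.261/0.160)/(2πk) = 0.4893/(2π·0.0275) = 2.832 m·K/W
  R'_conv,out = 1/(2πr h) = 1/(2π·0.261·16.8) = 0.03630 m·K/W
R_cork board = ΣR − ΣR_known = 4.395 − 2.868 = 1.527 m·K/W
ln(r₂/r₁)/(2πk) = 1.527 ⇒ k = 0.4902/(2π·1.527) = 0.0511 W/m·K

k = 0.0511 W/m·K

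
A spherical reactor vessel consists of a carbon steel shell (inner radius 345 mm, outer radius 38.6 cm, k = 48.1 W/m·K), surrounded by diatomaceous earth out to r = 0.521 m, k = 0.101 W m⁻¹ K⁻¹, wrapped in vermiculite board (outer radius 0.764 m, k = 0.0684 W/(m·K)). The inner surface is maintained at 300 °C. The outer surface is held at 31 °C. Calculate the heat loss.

Resistance network (inner→outer):
  R_carbon steel = (1/0.345 − 1/0.386)/(4πk) = 0.3079/(4π·48.1) = 5.094×10^-4 K/W
  R_diatomaceous earth = (1/0.386 − 1/0.521)/(4πk) = 0.6713/(4π·0.101) = 0.5289 K/W
  R_vermiculite board = (1/0.521 − 1/0.764)/(4πk) = 0.6105/(4π·0.0684) = 0.7102 K/W
ΣR = 5.094×10^-4 + 0.5289 + 0.7102 = 1.240 K/W
Q = ΔT/ΣR = (300 °C − 31 °C)/1.240 = 217 W

Q = 217 W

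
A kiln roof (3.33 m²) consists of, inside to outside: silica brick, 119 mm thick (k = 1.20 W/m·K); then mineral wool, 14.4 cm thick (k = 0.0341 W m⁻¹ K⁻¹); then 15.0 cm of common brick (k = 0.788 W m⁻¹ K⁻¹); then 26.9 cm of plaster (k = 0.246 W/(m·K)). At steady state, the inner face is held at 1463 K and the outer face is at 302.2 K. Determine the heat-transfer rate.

Treat each layer as a resistance in series:
  R_silica brick = L/(kA) = 0.119/(1.20·3.33) = 0.02978 K/W
  R_mineral wool = L/(kA) = 0.144/(0.0341·3.33) = 1.268 K/W
  R_common brick = L/(kA) = 0.150/(0.788·3.33) = 0.05716 K/W
  R_plaster = L/(kA) = 0.269/(0.246·3.33) = 0.3284 K/W
ΣR = 0.02978 + 1.268 + 0.05716 + 0.3284 = 1.683 K/W
Q = ΔT/ΣR = (1463 K − 302.2 K)/1.683 = 690 W

Q = 690 W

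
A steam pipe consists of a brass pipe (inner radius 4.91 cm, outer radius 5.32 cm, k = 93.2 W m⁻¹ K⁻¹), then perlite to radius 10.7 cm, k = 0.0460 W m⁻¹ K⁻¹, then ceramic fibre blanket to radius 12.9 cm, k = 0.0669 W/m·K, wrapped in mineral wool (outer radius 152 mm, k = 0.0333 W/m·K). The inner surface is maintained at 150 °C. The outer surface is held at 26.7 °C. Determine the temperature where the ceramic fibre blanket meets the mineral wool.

Treat each layer as a resistance in series:
  R'_brass = ln(0.0532/0.0491)/(2πk) = 0.08020/(2π·93.2) = 1.370×10^-4 m·K/W
  R'_perlite = ln(0.107/0.0532)/(2πk) = 0.6988/(2π·0.0460) = 2.418 m·K/W
  R'_ceramic fibre blanket = ln(0.129/0.107)/(2πk) = 0.1870/(2π·0.0669) = 0.4448 m·K/W
  R'_mineral wool = ln(0.152/0.129)/(2πk) = 0.1641/(2π·0.0333) = 0.7842 m·K/W
ΣR = 1.370×10^-4 + 2.418 + 0.4448 + 0.7842 = 3.647 m·K/W
Q' = ΔT/ΣR = (150 °C − 26.7 °C)/3.647 = 33.81 W/m
From the inner boundary to the ceramic fibre blanket/mineral wool interface, ΣR_partial = 2.863 m·K/W.
T_interface = T_in − Q'·ΣR_partial = 150 °C − (33.81)(2.863) = 53.2 °C

T = 53.2 °C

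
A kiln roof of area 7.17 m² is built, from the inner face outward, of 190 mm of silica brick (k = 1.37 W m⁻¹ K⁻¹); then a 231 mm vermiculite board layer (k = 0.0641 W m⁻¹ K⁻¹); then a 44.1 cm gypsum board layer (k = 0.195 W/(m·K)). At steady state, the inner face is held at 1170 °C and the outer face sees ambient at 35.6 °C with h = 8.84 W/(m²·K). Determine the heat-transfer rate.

Q = 1330 W

Resistance network (inner→outer):
  R_silica brick = L/(kA) = 0.190/(1.37·7.17) = 0.01934 K/W
  R_vermiculite board = L/(kA) = 0.231/(0.0641·7.17) = 0.5026 K/W
  R_gypsum board = L/(kA) = 0.441/(0.195·7.17) = 0.3154 K/W
  R_conv,out = 1/(hA) = 1/(8.84·7.17) = 0.01578 K/W
ΣR = 0.01934 + 0.5026 + 0.3154 + 0.01578 = 0.8531 K/W
Q = ΔT/ΣR = (1170 °C − 35.6 °C)/0.8531 = 1330 W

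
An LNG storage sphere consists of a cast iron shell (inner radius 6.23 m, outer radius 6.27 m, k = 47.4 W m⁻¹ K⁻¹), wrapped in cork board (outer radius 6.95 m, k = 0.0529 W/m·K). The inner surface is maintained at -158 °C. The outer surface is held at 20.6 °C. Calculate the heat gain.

Q = 7610 W

Treat each layer as a resistance in series:
  R_cast iron = (1/6.23 − 1/6.27)/(4πk) = 0.001024/(4π·47.4) = 1.719×10^-6 K/W
  R_cork board = (1/6.27 − 1/6.95)/(4πk) = 0.01560/(4π·0.0529) = 0.02347 K/W
ΣR = 1.719×10^-6 + 0.02347 = 0.02347 K/W
Q = ΔT/ΣR = (-158 °C − 20.6 °C)/0.02347 = -7610 W
(Negative Q ⇒ heat flows inward; heat gain = 7610 W.)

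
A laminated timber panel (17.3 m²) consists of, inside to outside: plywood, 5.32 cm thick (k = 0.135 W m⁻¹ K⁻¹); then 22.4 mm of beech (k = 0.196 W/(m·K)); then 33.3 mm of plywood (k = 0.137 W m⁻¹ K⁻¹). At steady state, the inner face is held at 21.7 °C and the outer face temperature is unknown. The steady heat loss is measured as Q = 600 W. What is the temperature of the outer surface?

Sum the resistances:
  R_plywood = L/(kA) = 0.0532/(0.135·17.3) = 0.02278 K/W
  R_beech = L/(kA) = 0.0224/(0.196·17.3) = 0.006606 K/W
  R_plywood = L/(kA) = 0.0333/(0.137·17.3) = 0.01405 K/W
ΣR = 0.04343 K/W
ΔT = Q·ΣR = 600 × 0.04343 = 26.06 K
Heat flows outward, so T_out = T_in − ΔT = 21.7 − 26.06 = -4.36 °C

T_out = -4.36 °C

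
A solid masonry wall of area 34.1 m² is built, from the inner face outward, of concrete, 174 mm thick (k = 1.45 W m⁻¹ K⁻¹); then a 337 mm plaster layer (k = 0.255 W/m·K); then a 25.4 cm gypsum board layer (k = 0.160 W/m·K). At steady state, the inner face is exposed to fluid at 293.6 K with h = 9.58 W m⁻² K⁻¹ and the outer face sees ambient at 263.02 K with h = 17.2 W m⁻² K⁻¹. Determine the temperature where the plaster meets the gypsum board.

Resistance network (inner→outer):
  R_conv,in = 1/(hA) = 1/(9.58·34.1) = 0.003061 K/W
  R_concrete = L/(kA) = 0.174/(1.45·34.1) = 0.003519 K/W
  R_plaster = L/(kA) = 0.337/(0.255·34.1) = 0.03876 K/W
  R_gypsum board = L/(kA) = 0.254/(0.160·34.1) = 0.04655 K/W
  R_conv,out = 1/(hA) = 1/(17.2·34.1) = 0.001705 K/W
ΣR = 0.003061 + 0.003519 + 0.03876 + 0.04655 + 0.001705 = 0.09359 K/W
Q = ΔT/ΣR = (293.6 K − 263.02 K)/0.09359 = 326.7 W
From the inner boundary to the plaster/gypsum board interface, ΣR_partial = 0.04534 K/W.
T_interface = T_in − Q·ΣR_partial = 293.6 K − (326.7)(0.04534) = 278.79 K

T = 278.79 K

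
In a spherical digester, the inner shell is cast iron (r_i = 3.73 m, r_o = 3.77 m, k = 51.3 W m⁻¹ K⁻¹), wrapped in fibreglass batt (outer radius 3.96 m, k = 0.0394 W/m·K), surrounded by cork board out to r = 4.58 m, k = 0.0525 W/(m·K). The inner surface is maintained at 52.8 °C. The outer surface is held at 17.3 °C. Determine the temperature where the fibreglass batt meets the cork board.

T = 41.0 °C

Treat each layer as a resistance in series:
  R_cast iron = (1/3.73 − 1/3.77)/(4πk) = 0.002845/(4π·51.3) = 4.412×10^-6 K/W
  R_fibreglass batt = (1/3.77 − 1/3.96)/(4πk) = 0.01273/(4π·0.0394) = 0.02570 K/W
  R_cork board = (1/3.96 − 1/4.58)/(4πk) = 0.03418/(4π·0.0525) = 0.05182 K/W
ΣR = 4.412×10^-6 + 0.02570 + 0.05182 = 0.07752 K/W
Q = ΔT/ΣR = (52.8 °C − 17.3 °C)/0.07752 = 457.9 W
From the inner boundary to the fibreglass batt/cork board interface, ΣR_partial = 0.02570 K/W.
T_interface = T_in − Q·ΣR_partial = 52.8 °C − (457.9)(0.02570) = 41.0 °C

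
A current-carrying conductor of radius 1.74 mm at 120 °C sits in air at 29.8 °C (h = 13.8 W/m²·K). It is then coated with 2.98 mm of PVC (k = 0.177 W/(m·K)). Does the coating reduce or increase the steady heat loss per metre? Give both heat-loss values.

increases: 13.6 → 27.0 W/m

Critical radius for a cylinder: r_cr = k/h = 0.0128 m = 1.28 cm.
Outer radius after coating: r₂ = 0.00174 + 0.00298 = 0.00472 m.
Since r₁ < r_cr and r₂ ≤ r_cr, the coating moves toward the maximum at r_cr — heat loss rises.
Bare: R = 1/(2πr₁h) = 6.628 m·K/W; Q = 90.2/6.628 = 13.6 W/m.
Coated: R = R_cond + R_conv = 3.341 m·K/W; Q = 90.2/3.341 = 27.0 W/m.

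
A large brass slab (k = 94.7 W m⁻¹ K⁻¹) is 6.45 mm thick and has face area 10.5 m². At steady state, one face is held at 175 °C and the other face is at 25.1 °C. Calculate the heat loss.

Q = kA·ΔT/L = 94.7 × 10.5 × |175 °C − 25.1 °C| / 0.00645 = 2.31×10^7 W

Q = 2.31×10^7 W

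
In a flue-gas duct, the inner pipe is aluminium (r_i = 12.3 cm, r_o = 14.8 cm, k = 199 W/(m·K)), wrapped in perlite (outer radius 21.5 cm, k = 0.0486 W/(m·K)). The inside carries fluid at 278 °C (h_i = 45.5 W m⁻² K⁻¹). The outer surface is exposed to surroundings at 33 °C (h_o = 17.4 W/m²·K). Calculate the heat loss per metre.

Q' = 189 W/m

Resistance network (inner→outer):
  R'_conv,in = 1/(2πr h) = 1/(2π·0.123·45.5) = 0.02844 m·K/W
  R'_aluminium = ln(0.148/0.123)/(2πk) = 0.1850/(2π·199) = 1.480×10^-4 m·K/W
  R'_perlite = ln(0.215/0.148)/(2πk) = 0.3734/(2π·0.0486) = 1.223 m·K/W
  R'_conv,out = 1/(2πr h) = 1/(2π·0.215·17.4) = 0.04254 m·K/W
ΣR = 0.02844 + 1.480×10^-4 + 1.223 + 0.04254 = 1.294 m·K/W
Q' = ΔT/ΣR = (278 °C − 33 °C)/1.294 = 189 W/m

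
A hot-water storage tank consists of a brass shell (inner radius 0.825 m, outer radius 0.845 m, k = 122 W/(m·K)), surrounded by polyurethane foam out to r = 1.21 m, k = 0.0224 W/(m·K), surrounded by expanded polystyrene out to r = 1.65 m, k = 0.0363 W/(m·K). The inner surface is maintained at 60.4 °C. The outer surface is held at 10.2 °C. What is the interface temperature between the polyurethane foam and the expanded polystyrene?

Treat each layer as a resistance in series:
  R_brass = (1/0.825 − 1/0.845)/(4πk) = 0.02869/(4π·122) = 1.871×10^-5 K/W
  R_polyurethane foam = (1/0.845 − 1/1.21)/(4πk) = 0.3570/(4π·0.0224) = 1.268 K/W
  R_expanded polystyrene = (1/1.21 − 1/1.65)/(4πk) = 0.2204/(4π·0.0363) = 0.4831 K/W
ΣR = 1.871×10^-5 + 1.268 + 0.4831 = 1.751 K/W
Q = ΔT/ΣR = (60.4 °C − 10.2 °C)/1.751 = 28.67 W
From the inner boundary to the polyurethane foam/expanded polystyrene interface, ΣR_partial = 1.268 K/W.
T_interface = T_in − Q·ΣR_partial = 60.4 °C − (28.67)(1.268) = 24.0 °C

T = 24.0 °C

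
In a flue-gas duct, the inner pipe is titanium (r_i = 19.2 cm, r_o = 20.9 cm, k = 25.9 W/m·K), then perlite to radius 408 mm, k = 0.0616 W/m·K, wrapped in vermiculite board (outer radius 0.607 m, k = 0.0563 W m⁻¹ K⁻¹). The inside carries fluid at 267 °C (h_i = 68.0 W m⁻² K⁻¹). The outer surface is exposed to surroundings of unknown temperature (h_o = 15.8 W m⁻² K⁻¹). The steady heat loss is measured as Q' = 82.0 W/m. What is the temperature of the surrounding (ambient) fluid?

Series resistances:
  R'_conv,in = 1/(2πr h) = 1/(2π·0.192·68.0) = 0.01219 m·K/W
  R'_titanium = ln(0.209/0.192)/(2πk) = 0.08484/(2π·25.9) = 5.213×10^-4 m·K/W
  R'_perlite = ln(0.408/0.209)/(2πk) = 0.6689/(2π·0.0616) = 1.728 m·K/W
  R'_vermiculite board = ln(0.607/0.408)/(2πk) = 0.3973/(2π·0.0563) = 1.123 m·K/W
  R'_conv,out = 1/(2πr h) = 1/(2π·0.607·15.8) = 0.01659 m·K/W
ΣR = 2.881 m·K/W
ΔT = Q'·ΣR = 82.0 × 2.881 = 236.2 K
Heat flows outward, so T_out = T_in − ΔT = 267 − 236.2 = 30.8 °C

T_out = 30.8 °C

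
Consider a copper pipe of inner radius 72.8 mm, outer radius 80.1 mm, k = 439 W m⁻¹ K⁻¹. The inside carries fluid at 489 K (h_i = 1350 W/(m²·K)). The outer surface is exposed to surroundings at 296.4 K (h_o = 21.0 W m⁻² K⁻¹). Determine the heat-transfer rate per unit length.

Series thermal resistances, inner to outer:
  R'_conv,in = 1/(2πr h) = 1/(2π·0.0728·1350) = 0.001619 m·K/W
  R'_copper = ln(0.0801/0.0728)/(2πk) = 0.09556/(2π·439) = 3.464×10^-5 m·K/W
  R'_conv,out = 1/(2πr h) = 1/(2π·0.0801·21.0) = 0.09462 m·K/W
ΣR = 0.001619 + 3.464×10^-5 + 0.09462 = 0.09627 m·K/W
Q' = ΔT/ΣR = (489 K − 296.4 K)/0.09627 = 2000 W/m

Q' = 2.00 kW/m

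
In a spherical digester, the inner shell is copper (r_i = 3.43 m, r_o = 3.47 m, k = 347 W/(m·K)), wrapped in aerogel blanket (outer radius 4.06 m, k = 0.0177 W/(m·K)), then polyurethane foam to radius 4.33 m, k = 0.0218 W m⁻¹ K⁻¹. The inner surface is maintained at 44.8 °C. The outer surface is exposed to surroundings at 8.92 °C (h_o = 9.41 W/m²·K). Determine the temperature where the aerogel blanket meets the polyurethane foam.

T = 17.2 °C

Series thermal resistances, inner to outer:
  R_copper = (1/3.43 − 1/3.47)/(4πk) = 0.003361/(4π·347) = 7.707×10^-7 K/W
  R_aerogel blanket = (1/3.47 − 1/4.06)/(4πk) = 0.04188/(4π·0.0177) = 0.1883 K/W
  R_polyurethane foam = (1/4.06 − 1/4.33)/(4πk) = 0.01536/(4π·0.0218) = 0.05606 K/W
  R_conv,out = 1/(4πr²h) = 1/(4π·4.33²·9.41) = 4.511×10^-4 K/W
ΣR = 7.707×10^-7 + 0.1883 + 0.05606 + 4.511×10^-4 = 0.2448 K/W
Q = ΔT/ΣR = (44.8 °C − 8.92 °C)/0.2448 = 146.6 W
From the inner boundary to the aerogel blanket/polyurethane foam interface, ΣR_partial = 0.1883 K/W.
T_interface = T_in − Q·ΣR_partial = 44.8 °C − (146.6)(0.1883) = 17.2 °C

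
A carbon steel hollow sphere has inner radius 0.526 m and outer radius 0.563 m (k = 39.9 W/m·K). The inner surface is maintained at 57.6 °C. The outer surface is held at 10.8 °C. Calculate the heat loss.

Q = 1.88×10^5 W

Q = 4πk·ΔT/(1/r₁ − 1/r₂) = 4π × 39.9 × 46.8 / (1/0.526 − 1/0.563) = 1.88×10^5 W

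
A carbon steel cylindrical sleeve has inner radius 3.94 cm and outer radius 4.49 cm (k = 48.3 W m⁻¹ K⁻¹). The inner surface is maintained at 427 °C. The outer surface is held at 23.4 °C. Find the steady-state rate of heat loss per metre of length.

Q' = 937 kW/m

Q' = 2πk·ΔT/ln(r₂/r₁) = 2π × 48.3 × 403.6 / ln(0.0449/0.0394) = 9.37×10^5 W/m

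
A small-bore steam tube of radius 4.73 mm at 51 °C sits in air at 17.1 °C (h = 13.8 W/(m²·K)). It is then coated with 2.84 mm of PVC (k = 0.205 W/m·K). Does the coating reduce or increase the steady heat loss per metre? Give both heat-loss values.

Critical radius for a cylinder: r_cr = k/h = 0.0149 m = 1.49 cm.
Outer radius after coating: r₂ = 0.00473 + 0.00284 = 0.00757 m.
Since r₁ < r_cr and r₂ ≤ r_cr, the coating moves toward the maximum at r_cr — heat loss rises.
Bare: R = 1/(2πr₁h) = 2.438 m·K/W; Q = 33.9/2.438 = 13.9 W/m.
Coated: R = R_cond + R_conv = 1.889 m·K/W; Q = 33.9/1.889 = 17.9 W/m.

increases: 13.9 → 17.9 W/m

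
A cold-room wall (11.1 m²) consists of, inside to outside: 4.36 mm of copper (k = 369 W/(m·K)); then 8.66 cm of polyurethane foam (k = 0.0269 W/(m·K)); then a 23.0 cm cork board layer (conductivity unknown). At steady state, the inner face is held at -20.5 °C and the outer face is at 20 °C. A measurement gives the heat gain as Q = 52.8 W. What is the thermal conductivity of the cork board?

ΣR = ΔT/Q = |-20.5 − 20|/52.8 = 0.7670 K/W
Known resistances:
  R_copper = L/(kA) = 0.00436/(369·11.1) = 1.064×10^-6 K/W
  R_polyurethane foam = L/(kA) = 0.0866/(0.0269·11.1) = 0.2900 K/W
R_cork board = ΣR − ΣR_known = 0.7670 − 0.2900 = 0.4770 K/W
L/(kA) = 0.4770 ⇒ k = 0.230/(0.4770·11.1) = 0.0434 W/m·K

k = 0.0434 W/m·K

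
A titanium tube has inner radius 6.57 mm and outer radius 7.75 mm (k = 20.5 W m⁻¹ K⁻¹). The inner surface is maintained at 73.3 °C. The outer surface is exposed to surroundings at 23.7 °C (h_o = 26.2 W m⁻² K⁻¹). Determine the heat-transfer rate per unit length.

Resistance network (inner→outer):
  R'_titanium = ln(0.00775/0.00657)/(2πk) = 0.1652/(2π·20.5) = 0.001282 m·K/W
  R'_conv,out = 1/(2πr h) = 1/(2π·0.00775·26.2) = 0.7838 m·K/W
ΣR = 0.001282 + 0.7838 = 0.7851 m·K/W
Q' = ΔT/ΣR = (73.3 °C − 23.7 °C)/0.7851 = 63.2 W/m

Q' = 63.2 W/m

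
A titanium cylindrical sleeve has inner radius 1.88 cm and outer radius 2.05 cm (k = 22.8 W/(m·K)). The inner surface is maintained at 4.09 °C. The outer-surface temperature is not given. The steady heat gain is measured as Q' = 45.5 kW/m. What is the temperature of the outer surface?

T_out = 31.6 °C

Series resistances:
  R'_titanium = ln(0.0205/0.0188)/(2πk) = 0.08657/(2π·22.8) = 6.043×10^-4 m·K/W
ΣR = 6.043×10^-4 m·K/W
ΔT = Q'·ΣR = 45500 × 6.043×10^-4 = 27.50 K
Heat flows inward, so T_out = T_in + ΔT = 4.09 + 27.50 = 31.6 °C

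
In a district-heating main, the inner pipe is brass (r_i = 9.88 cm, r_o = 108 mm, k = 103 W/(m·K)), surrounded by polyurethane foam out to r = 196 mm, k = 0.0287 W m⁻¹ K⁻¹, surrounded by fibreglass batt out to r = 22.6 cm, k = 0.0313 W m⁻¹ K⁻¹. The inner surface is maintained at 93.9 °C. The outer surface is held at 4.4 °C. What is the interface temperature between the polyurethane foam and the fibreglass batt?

T = 20.5 °C

Series thermal resistances, inner to outer:
  R'_brass = ln(0.108/0.0988)/(2πk) = 0.08903/(2π·103) = 1.376×10^-4 m·K/W
  R'_polyurethane foam = ln(0.196/0.108)/(2πk) = 0.5960/(2π·0.0287) = 3.305 m·K/W
  R'_fibreglass batt = ln(0.226/0.196)/(2πk) = 0.1424/(2π·0.0313) = 0.7242 m·K/W
ΣR = 1.376×10^-4 + 3.305 + 0.7242 = 4.029 m·K/W
Q' = ΔT/ΣR = (93.9 °C − 4.4 °C)/4.029 = 22.21 W/m
From the inner boundary to the polyurethane foam/fibreglass batt interface, ΣR_partial = 3.305 m·K/W.
T_interface = T_in − Q'·ΣR_partial = 93.9 °C − (22.21)(3.305) = 20.5 °C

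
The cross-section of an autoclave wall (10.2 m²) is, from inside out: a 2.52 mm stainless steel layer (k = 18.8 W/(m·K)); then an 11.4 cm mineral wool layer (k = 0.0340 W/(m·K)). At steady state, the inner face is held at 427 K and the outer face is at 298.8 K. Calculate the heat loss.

Resistance network (inner→outer):
  R_stainless steel = L/(kA) = 0.00252/(18.8·10.2) = 1.314×10^-5 K/W
  R_mineral wool = L/(kA) = 0.114/(0.0340·10.2) = 0.3287 K/W
ΣR = 1.314×10^-5 + 0.3287 = 0.3287 K/W
Q = ΔT/ΣR = (427 K − 298.8 K)/0.3287 = 390 W

Q = 390 W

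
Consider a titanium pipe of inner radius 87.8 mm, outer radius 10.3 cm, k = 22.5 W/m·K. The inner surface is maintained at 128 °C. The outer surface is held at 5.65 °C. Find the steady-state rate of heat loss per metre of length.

Q' = 2πk·ΔT/ln(r₂/r₁) = 2π × 22.5 × 122.35 / ln(0.103/0.0878) = 1.08×10^5 W/m

Q' = 108 kW/m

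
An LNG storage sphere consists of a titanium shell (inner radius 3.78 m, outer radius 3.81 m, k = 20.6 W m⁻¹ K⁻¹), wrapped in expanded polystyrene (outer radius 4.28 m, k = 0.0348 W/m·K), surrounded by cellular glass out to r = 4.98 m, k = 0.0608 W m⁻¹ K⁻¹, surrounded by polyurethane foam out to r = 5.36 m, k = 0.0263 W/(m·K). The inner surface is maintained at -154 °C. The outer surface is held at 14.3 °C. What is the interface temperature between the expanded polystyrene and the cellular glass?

T = -81.0 °C

Series thermal resistances, inner to outer:
  R_titanium = (1/3.78 − 1/3.81)/(4πk) = 0.002083/(4π·20.6) = 8.047×10^-6 K/W
  R_expanded polystyrene = (1/3.81 − 1/4.28)/(4πk) = 0.02882/(4π·0.0348) = 0.06591 K/W
  R_cellular glass = (1/4.28 − 1/4.98)/(4πk) = 0.03284/(4π·0.0608) = 0.04298 K/W
  R_polyurethane foam = (1/4.98 − 1/5.36)/(4πk) = 0.01424/(4π·0.0263) = 0.04307 K/W
ΣR = 8.047×10^-6 + 0.06591 + 0.04298 + 0.04307 = 0.1520 K/W
Q = ΔT/ΣR = (-154 °C − 14.3 °C)/0.1520 = -1107 W
From the inner boundary to the expanded polystyrene/cellular glass interface, ΣR_partial = 0.06592 K/W.
T_interface = T_in − Q·ΣR_partial = -154 °C − (-1107)(0.06592) = -81.0 °C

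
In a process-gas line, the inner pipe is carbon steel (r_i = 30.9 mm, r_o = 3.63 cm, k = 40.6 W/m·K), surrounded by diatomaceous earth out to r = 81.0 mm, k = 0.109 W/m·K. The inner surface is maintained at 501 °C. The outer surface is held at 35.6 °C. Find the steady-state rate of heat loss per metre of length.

Q' = 397 W/m

Series thermal resistances, inner to outer:
  R'_carbon steel = ln(0.0363/0.0309)/(2πk) = 0.1611/(2π·40.6) = 6.314×10^-4 m·K/W
  R'_diatomaceous earth = ln(0.0810/0.0363)/(2πk) = 0.8026/(2π·0.109) = 1.172 m·K/W
ΣR = 6.314×10^-4 + 1.172 = 1.173 m·K/W
Q' = ΔT/ΣR = (501 °C − 35.6 °C)/1.173 = 397 W/m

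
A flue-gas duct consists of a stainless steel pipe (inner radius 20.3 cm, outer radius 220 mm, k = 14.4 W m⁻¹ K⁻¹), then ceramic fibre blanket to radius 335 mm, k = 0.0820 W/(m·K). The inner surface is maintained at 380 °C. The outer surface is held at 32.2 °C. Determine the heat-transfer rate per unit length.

Series thermal resistances, inner to outer:
  R'_stainless steel = ln(0.220/0.203)/(2πk) = 0.08042/(2π·14.4) = 8.889×10^-4 m·K/W
  R'_ceramic fibre blanket = ln(0.335/0.220)/(2πk) = 0.4205/(2π·0.0820) = 0.8162 m·K/W
ΣR = 8.889×10^-4 + 0.8162 = 0.8171 m·K/W
Q' = ΔT/ΣR = (380 °C − 32.2 °C)/0.8171 = 426 W/m

Q' = 426 W/m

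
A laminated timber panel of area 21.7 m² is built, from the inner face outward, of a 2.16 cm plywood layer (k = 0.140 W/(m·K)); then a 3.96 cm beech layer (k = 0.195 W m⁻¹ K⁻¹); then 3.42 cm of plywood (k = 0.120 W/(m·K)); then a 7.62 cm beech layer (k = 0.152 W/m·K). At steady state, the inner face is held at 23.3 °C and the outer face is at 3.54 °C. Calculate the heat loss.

Treat each layer as a resistance in series:
  R_plywood = L/(kA) = 0.0216/(0.140·21.7) = 0.007110 K/W
  R_beech = L/(kA) = 0.0396/(0.195·21.7) = 0.009358 K/W
  R_plywood = L/(kA) = 0.0342/(0.120·21.7) = 0.01313 K/W
  R_beech = L/(kA) = 0.0762/(0.152·21.7) = 0.02310 K/W
ΣR = 0.007110 + 0.009358 + 0.01313 + 0.02310 = 0.05270 K/W
Q = ΔT/ΣR = (23.3 °C − 3.54 °C)/0.05270 = 375 W

Q = 375 W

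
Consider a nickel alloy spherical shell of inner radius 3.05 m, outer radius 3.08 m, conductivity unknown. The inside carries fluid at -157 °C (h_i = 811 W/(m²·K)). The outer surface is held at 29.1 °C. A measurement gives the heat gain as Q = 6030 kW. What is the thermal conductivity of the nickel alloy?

ΣR = ΔT/Q = |-157 − 29.1|/6.03×10^6 = 3.086×10^-5 K/W
Known resistances:
  R_conv,in = 1/(4πr²h) = 1/(4π·3.05²·811) = 1.055×10^-5 K/W
R_nickel alloy = ΣR − ΣR_known = 3.086×10^-5 − 1.055×10^-5 = 2.031×10^-5 K/W
(1/r₁−1/r₂)/(4πk) = 2.031×10^-5 ⇒ k = 0.003194/(4π·2.031×10^-5) = 12.5 W/m·K

k = 12.5 W/m·K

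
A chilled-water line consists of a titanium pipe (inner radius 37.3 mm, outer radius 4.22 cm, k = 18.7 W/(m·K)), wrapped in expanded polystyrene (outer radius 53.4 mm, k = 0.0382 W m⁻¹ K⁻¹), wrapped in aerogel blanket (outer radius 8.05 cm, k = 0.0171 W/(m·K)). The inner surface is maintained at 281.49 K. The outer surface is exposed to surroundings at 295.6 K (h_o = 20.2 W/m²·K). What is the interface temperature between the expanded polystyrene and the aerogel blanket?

T = 284.3 K

Series thermal resistances, inner to outer:
  R'_titanium = ln(0.0422/0.0373)/(2πk) = 0.1234/(2π·18.7) = 0.001050 m·K/W
  R'_expanded polystyrene = ln(0.0534/0.0422)/(2πk) = 0.2354/(2π·0.0382) = 0.9807 m·K/W
  R'_aerogel blanket = ln(0.0805/0.0534)/(2πk) = 0.4104/(2π·0.0171) = 3.820 m·K/W
  R'_conv,out = 1/(2πr h) = 1/(2π·0.0805·20.2) = 0.09788 m·K/W
ΣR = 0.001050 + 0.9807 + 3.820 + 0.09788 = 4.900 m·K/W
Q' = ΔT/ΣR = (281.49 K − 295.6 K)/4.900 = -2.880 W/m
From the inner boundary to the expanded polystyrene/aerogel blanket interface, ΣR_partial = 0.9818 m·K/W.
T_interface = T_in − Q'·ΣR_partial = 281.49 K − (-2.880)(0.9818) = 284.3 K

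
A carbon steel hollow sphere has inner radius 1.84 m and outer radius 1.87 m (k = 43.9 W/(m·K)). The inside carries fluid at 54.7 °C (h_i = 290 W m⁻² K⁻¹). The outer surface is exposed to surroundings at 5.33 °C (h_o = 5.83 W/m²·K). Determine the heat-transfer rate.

Treat each layer as a resistance in series:
  R_conv,in = 1/(4πr²h) = 1/(4π·1.84²·290) = 8.105×10^-5 K/W
  R_carbon steel = (1/1.84 − 1/1.87)/(4πk) = 0.008719/(4π·43.9) = 1.580×10^-5 K/W
  R_conv,out = 1/(4πr²h) = 1/(4π·1.87²·5.83) = 0.003903 K/W
ΣR = 8.105×10^-5 + 1.580×10^-5 + 0.003903 = 0.004000 K/W
Q = ΔT/ΣR = (54.7 °C − 5.33 °C)/0.004000 = 12300 W

Q = 12.3 kW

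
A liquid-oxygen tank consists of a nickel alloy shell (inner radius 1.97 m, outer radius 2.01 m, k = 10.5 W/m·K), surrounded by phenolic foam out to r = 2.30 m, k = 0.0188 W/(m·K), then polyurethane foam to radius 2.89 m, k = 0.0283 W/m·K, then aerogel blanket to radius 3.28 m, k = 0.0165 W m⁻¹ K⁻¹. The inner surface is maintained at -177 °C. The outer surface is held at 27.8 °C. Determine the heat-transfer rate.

Series thermal resistances, inner to outer:
  R_nickel alloy = (1/1.97 − 1/2.01)/(4πk) = 0.01010/(4π·10.5) = 7.656×10^-5 K/W
  R_phenolic foam = (1/2.01 − 1/2.30)/(4πk) = 0.06273/(4π·0.0188) = 0.2655 K/W
  R_polyurethane foam = (1/2.30 − 1/2.89)/(4πk) = 0.08876/(4π·0.0283) = 0.2496 K/W
  R_aerogel blanket = (1/2.89 − 1/3.28)/(4πk) = 0.04114/(4π·0.0165) = 0.1984 K/W
ΣR = 7.656×10^-5 + 0.2655 + 0.2496 + 0.1984 = 0.7136 K/W
Q = ΔT/ΣR = (-177 °C − 27.8 °C)/0.7136 = -287 W
(Negative Q ⇒ heat flows inward; heat gain = 287 W.)

Q = 287 W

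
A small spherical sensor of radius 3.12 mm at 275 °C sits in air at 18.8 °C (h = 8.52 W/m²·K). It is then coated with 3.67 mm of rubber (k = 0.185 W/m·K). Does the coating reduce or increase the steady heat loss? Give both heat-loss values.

increases: 0.267 → 0.925 W

Critical radius for a sphere: r_cr = 2k/h = 0.0434 m = 4.34 cm.
Outer radius after coating: r₂ = 0.00312 + 0.00367 = 0.00679 m.
Since r₁ < r_cr and r₂ ≤ r_cr, the coating moves toward the maximum at r_cr — heat loss rises.
Bare: R = 1/(4πr₁²h) = 959.5 K/W; Q = 256.2/959.5 = 0.267 W.
Coated: R = R_cond + R_conv = 277.1 K/W; Q = 256.2/277.1 = 0.925 W.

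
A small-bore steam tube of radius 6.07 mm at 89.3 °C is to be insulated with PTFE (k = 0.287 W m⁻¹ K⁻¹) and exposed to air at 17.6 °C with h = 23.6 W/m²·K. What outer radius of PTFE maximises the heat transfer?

For a cylinder, r_cr = k_ins/h = 0.287/23.6 = 0.0122 m = 1.22 cm

r_cr = 1.22 cm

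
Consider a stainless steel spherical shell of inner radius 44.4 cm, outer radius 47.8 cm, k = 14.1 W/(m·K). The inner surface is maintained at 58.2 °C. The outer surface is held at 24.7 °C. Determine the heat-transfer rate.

Q = 4πk·ΔT/(1/r₁ − 1/r₂) = 4π × 14.1 × 33.5 / (1/0.444 − 1/0.478) = 37100 W

Q = 37.1 kW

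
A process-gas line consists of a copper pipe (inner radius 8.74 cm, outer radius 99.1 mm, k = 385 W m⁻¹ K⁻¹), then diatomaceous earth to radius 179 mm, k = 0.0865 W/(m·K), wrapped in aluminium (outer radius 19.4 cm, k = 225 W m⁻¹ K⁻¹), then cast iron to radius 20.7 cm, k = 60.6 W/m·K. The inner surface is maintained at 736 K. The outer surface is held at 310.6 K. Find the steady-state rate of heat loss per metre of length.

Q' = 391 W/m

Treat each layer as a resistance in series:
  R'_copper = ln(0.0991/0.0874)/(2πk) = 0.1256/(2π·385) = 5.194×10^-5 m·K/W
  R'_diatomaceous earth = ln(0.179/0.0991)/(2πk) = 0.5913/(2π·0.0865) = 1.088 m·K/W
  R'_aluminium = ln(0.194/0.179)/(2πk) = 0.08047/(2π·225) = 5.692×10^-5 m·K/W
  R'_cast iron = ln(0.207/0.194)/(2πk) = 0.06486/(2π·60.6) = 1.703×10^-4 m·K/W
ΣR = 5.194×10^-5 + 1.088 + 5.692×10^-5 + 1.703×10^-4 = 1.088 m·K/W
Q' = ΔT/ΣR = (736 K − 310.6 K)/1.088 = 391 W/m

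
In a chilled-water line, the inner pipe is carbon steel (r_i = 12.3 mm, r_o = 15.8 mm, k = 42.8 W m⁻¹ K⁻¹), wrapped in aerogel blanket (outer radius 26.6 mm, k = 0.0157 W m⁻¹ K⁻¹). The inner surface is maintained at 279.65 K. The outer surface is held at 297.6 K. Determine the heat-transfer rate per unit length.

Q' = 3.40 W/m

Resistance network (inner→outer):
  R'_carbon steel = ln(0.0158/0.0123)/(2πk) = 0.2504/(2π·42.8) = 9.312×10^-4 m·K/W
  R'_aerogel blanket = ln(0.0266/0.0158)/(2πk) = 0.5209/(2π·0.0157) = 5.281 m·K/W
ΣR = 9.312×10^-4 + 5.281 = 5.282 m·K/W
Q' = ΔT/ΣR = (279.65 K − 297.6 K)/5.282 = -3.40 W/m
(Negative Q' ⇒ heat flows inward; heat gain = 3.40 W/m.)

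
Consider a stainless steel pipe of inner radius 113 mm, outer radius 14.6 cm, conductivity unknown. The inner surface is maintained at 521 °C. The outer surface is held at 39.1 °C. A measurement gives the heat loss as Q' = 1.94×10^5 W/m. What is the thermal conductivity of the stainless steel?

ΣR = ΔT/Q' = |521 − 39.1|/1.94×10^5 = 0.002484 m·K/W
ln(r₂/r₁)/(2πk) = 0.002484 ⇒ k = 0.2562/(2π·0.002484) = 16.4 W/m·K

k = 16.4 W/m·K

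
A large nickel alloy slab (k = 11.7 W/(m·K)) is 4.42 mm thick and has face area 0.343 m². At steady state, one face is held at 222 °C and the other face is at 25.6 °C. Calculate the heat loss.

Q = kA·ΔT/L = 11.7 × 0.343 × |222 °C − 25.6 °C| / 0.00442 = 1.78×10^5 W

Q = 178 kW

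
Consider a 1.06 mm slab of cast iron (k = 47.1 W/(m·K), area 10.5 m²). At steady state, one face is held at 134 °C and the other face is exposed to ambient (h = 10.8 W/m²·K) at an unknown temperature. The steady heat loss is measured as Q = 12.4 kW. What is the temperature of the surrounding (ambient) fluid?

Series resistances:
  R_cast iron = L/(kA) = 0.00106/(47.1·10.5) = 2.143×10^-6 K/W
  R_conv,out = 1/(hA) = 1/(10.8·10.5) = 0.008818 K/W
ΣR = 0.008820 K/W
ΔT = Q·ΣR = 12400 × 0.008820 = 109.4 K
Heat flows outward, so T_out = T_in − ΔT = 134 − 109.4 = 24.6 °C

T_out = 24.6 °C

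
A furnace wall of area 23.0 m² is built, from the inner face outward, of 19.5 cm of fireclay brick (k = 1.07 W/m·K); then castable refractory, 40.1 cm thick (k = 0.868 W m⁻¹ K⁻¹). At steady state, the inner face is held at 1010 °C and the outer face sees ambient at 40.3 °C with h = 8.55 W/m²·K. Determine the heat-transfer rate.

Resistance network (inner→outer):
  R_fireclay brick = L/(kA) = 0.195/(1.07·23.0) = 0.007924 K/W
  R_castable refractory = L/(kA) = 0.401/(0.868·23.0) = 0.02009 K/W
  R_conv,out = 1/(hA) = 1/(8.55·23.0) = 0.005085 K/W
ΣR = 0.007924 + 0.02009 + 0.005085 = 0.03310 K/W
Q = ΔT/ΣR = (1010 °C − 40.3 °C)/0.03310 = 29300 W

Q = 29.3 kW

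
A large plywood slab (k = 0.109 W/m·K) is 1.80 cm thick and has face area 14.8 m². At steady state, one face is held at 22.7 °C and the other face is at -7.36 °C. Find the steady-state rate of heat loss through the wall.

Q = kA·ΔT/L = 0.109 × 14.8 × |22.7 °C − -7.36 °C| / 0.0180 = 2690 W

Q = 2.69 kW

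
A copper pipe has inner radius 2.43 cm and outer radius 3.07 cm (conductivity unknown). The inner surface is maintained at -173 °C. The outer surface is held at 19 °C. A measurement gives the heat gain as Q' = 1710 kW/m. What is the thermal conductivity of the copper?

k = 331 W/m·K

ΣR = ΔT/Q' = |-173 − 19|/1.71×10^6 = 1.123×10^-4 m·K/W
ln(r₂/r₁)/(2πk) = 1.123×10^-4 ⇒ k = 0.2338/(2π·1.123×10^-4) = 331 W/m·K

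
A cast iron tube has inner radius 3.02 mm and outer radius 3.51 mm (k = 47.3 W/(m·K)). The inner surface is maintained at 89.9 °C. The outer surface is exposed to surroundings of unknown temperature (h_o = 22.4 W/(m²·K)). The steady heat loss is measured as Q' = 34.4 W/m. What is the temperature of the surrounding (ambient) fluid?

Sum the resistances:
  R'_cast iron = ln(0.00351/0.00302)/(2πk) = 0.1504/(2π·47.3) = 5.059×10^-4 m·K/W
  R'_conv,out = 1/(2πr h) = 1/(2π·0.00351·22.4) = 2.024 m·K/W
ΣR = 2.025 m·K/W
ΔT = Q'·ΣR = 34.4 × 2.025 = 69.66 K
Heat flows outward, so T_out = T_in − ΔT = 89.9 − 69.66 = 20.2 °C

T_out = 20.2 °C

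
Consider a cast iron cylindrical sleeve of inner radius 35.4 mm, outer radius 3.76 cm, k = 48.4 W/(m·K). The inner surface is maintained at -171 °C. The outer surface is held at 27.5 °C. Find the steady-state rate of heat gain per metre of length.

Q' = 2πk·ΔT/ln(r₂/r₁) = 2π × 48.4 × 198.5 / ln(0.0376/0.0354) = 1.00×10^6 W/m

Q' = 1000 kW/m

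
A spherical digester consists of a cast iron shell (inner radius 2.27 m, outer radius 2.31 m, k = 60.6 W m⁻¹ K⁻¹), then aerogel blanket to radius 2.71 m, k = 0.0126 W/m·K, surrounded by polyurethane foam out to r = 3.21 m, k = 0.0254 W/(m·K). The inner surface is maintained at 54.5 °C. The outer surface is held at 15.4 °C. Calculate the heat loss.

Q = 67.0 W

Treat each layer as a resistance in series:
  R_cast iron = (1/2.27 − 1/2.31)/(4πk) = 0.007628/(4π·60.6) = 1.002×10^-5 K/W
  R_aerogel blanket = (1/2.31 − 1/2.71)/(4πk) = 0.06390/(4π·0.0126) = 0.4036 K/W
  R_polyurethane foam = (1/2.71 − 1/3.21)/(4πk) = 0.05748/(4π·0.0254) = 0.1801 K/W
ΣR = 1.002×10^-5 + 0.4036 + 0.1801 = 0.5837 K/W
Q = ΔT/ΣR = (54.5 °C − 15.4 °C)/0.5837 = 67.0 W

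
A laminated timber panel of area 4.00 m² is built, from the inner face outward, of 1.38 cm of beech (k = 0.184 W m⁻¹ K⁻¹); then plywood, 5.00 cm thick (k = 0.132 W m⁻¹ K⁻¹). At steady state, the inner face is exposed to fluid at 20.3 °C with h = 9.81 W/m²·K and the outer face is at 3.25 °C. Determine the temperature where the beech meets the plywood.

T = 14.9 °C

Resistance network (inner→outer):
  R_conv,in = 1/(hA) = 1/(9.81·4.00) = 0.02548 K/W
  R_beech = L/(kA) = 0.0138/(0.184·4.00) = 0.01875 K/W
  R_plywood = L/(kA) = 0.0500/(0.132·4.00) = 0.09470 K/W
ΣR = 0.02548 + 0.01875 + 0.09470 = 0.1389 K/W
Q = ΔT/ΣR = (20.3 °C − 3.25 °C)/0.1389 = 122.8 W
From the inner boundary to the beech/plywood interface, ΣR_partial = 0.04423 K/W.
T_interface = T_in − Q·ΣR_partial = 20.3 °C − (122.8)(0.04423) = 14.9 °C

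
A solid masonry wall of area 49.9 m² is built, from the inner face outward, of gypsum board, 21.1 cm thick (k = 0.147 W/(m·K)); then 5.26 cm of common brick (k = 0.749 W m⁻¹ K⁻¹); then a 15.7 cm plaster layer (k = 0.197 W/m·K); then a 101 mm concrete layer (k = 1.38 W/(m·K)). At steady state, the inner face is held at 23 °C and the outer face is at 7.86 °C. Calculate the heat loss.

Q = 318 W

Resistance network (inner→outer):
  R_gypsum board = L/(kA) = 0.211/(0.147·49.9) = 0.02877 K/W
  R_common brick = L/(kA) = 0.0526/(0.749·49.9) = 0.001407 K/W
  R_plaster = L/(kA) = 0.157/(0.197·49.9) = 0.01597 K/W
  R_concrete = L/(kA) = 0.101/(1.38·49.9) = 0.001467 K/W
ΣR = 0.02877 + 0.001407 + 0.01597 + 0.001467 = 0.04761 K/W
Q = ΔT/ΣR = (23 °C − 7.86 °C)/0.04761 = 318 W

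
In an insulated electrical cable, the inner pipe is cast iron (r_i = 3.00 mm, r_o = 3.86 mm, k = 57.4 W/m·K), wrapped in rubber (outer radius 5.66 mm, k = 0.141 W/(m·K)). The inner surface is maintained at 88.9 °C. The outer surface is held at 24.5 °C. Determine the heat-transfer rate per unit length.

Q' = 149 W/m

Series thermal resistances, inner to outer:
  R'_cast iron = ln(0.00386/0.00300)/(2πk) = 0.2521/(2π·57.4) = 6.989×10^-4 m·K/W
  R'_rubber = ln(0.00566/0.00386)/(2πk) = 0.3828/(2π·0.141) = 0.4320 m·K/W
ΣR = 6.989×10^-4 + 0.4320 = 0.4327 m·K/W
Q' = ΔT/ΣR = (88.9 °C − 24.5 °C)/0.4327 = 149 W/m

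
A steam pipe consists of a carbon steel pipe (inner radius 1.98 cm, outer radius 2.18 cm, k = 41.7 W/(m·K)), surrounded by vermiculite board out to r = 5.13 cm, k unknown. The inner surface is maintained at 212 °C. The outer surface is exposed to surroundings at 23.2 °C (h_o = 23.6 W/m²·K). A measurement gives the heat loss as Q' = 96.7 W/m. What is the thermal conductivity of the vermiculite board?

k = 0.0748 W/m·K

ΣR = ΔT/Q' = |212 − 23.2|/96.7 = 1.952 m·K/W
Known resistances:
  R'_carbon steel = ln(0.0218/0.0198)/(2πk) = 0.09623/(2π·41.7) = 3.673×10^-4 m·K/W
  R'_conv,out = 1/(2πr h) = 1/(2π·0.0513·23.6) = 0.1315 m·K/W
R_vermiculite board = ΣR − ΣR_known = 1.952 − 0.1319 = 1.820 m·K/W
ln(r₂/r₁)/(2πk) = 1.820 ⇒ k = 0.8558/(2π·1.820) = 0.0748 W/m·K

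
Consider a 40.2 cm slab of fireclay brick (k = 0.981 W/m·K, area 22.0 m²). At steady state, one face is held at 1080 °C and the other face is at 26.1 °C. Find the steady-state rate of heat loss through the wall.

Q = kA·ΔT/L = 0.981 × 22.0 × |1080 °C − 26.1 °C| / 0.402 = 56600 W

Q = 56600 W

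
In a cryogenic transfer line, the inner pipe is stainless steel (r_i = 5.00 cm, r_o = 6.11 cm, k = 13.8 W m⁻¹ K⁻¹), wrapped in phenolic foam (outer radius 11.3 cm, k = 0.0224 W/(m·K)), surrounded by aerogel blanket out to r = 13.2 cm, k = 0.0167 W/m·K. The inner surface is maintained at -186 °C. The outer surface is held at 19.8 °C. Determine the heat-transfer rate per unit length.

Resistance network (inner→outer):
  R'_stainless steel = ln(0.0611/0.0500)/(2πk) = 0.2005/(2π·13.8) = 0.002312 m·K/W
  R'_phenolic foam = ln(0.113/0.0611)/(2πk) = 0.6149/(2π·0.0224) = 4.369 m·K/W
  R'_aerogel blanket = ln(0.132/0.113)/(2πk) = 0.1554/(2π·0.0167) = 1.481 m·K/W
ΣR = 0.002312 + 4.369 + 1.481 = 5.852 m·K/W
Q' = ΔT/ΣR = (-186 °C − 19.8 °C)/5.852 = -35.2 W/m
(Negative Q' ⇒ heat flows inward; heat gain = 35.2 W/m.)

Q' = 35.2 W/m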